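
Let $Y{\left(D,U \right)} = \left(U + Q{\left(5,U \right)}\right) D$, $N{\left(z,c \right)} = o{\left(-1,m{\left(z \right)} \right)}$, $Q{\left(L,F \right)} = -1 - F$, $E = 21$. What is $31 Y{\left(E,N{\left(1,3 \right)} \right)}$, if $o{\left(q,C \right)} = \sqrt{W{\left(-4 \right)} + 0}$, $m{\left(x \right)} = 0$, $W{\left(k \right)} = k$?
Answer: $-651$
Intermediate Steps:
$o{\left(q,C \right)} = 2 i$ ($o{\left(q,C \right)} = \sqrt{-4 + 0} = \sqrt{-4} = 2 i$)
$N{\left(z,c \right)} = 2 i$
$Y{\left(D,U \right)} = - D$ ($Y{\left(D,U \right)} = \left(U - \left(1 + U\right)\right) D = - D$)
$31 Y{\left(E,N{\left(1,3 \right)} \right)} = 31 \left(\left(-1\right) 21\right) = 31 \left(-21\right) = -651$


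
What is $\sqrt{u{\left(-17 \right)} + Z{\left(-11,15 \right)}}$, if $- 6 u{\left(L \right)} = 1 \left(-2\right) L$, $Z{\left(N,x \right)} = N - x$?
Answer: $\frac{i \sqrt{285}}{3} \approx 5.6273 i$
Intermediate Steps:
$u{\left(L \right)} = \frac{L}{3}$ ($u{\left(L \right)} = - \frac{1 \left(-2\right) L}{6} = - \frac{\left(-2\right) L}{6} = \frac{L}{3}$)
$\sqrt{u{\left(-17 \right)} + Z{\left(-11,15 \right)}} = \sqrt{\frac{1}{3} \left(-17\right) - 26} = \sqrt{- \frac{17}{3} - 26} = \sqrt{- \frac{95}{3}} = \frac{i \sqrt{285}}{3}$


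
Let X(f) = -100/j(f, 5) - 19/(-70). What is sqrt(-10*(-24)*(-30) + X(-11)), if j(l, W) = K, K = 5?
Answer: I*sqrt(35376670)/70 ≈ 84.969*I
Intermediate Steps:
j(l, W) = 5
X(f) = -1381/70 (X(f) = -100/5 - 19/(-70) = -100*1/5 - 19*(-1/70) = -20 + 19/70 = -1381/70)
sqrt(-10*(-24)*(-30) + X(-11)) = sqrt(-10*(-24)*(-30) - 1381/70) = sqrt(240*(-30) - 1381/70) = sqrt(-7200 - 1381/70) = sqrt(-505381/70) = I*sqrt(35376670)/70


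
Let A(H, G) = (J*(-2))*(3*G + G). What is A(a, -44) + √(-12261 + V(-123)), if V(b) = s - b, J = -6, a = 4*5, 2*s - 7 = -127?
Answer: -2112 + I*√12198 ≈ -2112.0 + 110.44*I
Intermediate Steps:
s = -60 (s = 7/2 + (½)*(-127) = 7/2 - 127/2 = -60)
a = 20
A(H, G) = 48*G (A(H, G) = (-6*(-2))*(3*G + G) = 12*(4*G) = 48*G)
V(b) = -60 - b
A(a, -44) + √(-12261 + V(-123)) = 48*(-44) + √(-12261 + (-60 - 1*(-123))) = -2112 + √(-12261 + (-60 + 123)) = -2112 + √(-12261 + 63) = -2112 + √(-12198) = -2112 + I*√12198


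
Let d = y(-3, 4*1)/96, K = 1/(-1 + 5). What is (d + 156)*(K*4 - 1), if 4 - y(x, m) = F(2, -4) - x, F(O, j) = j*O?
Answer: 0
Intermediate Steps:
F(O, j) = O*j
K = ¼ (K = 1/4 = ¼ ≈ 0.25000)
y(x, m) = 12 + x (y(x, m) = 4 - (2*(-4) - x) = 4 - (-8 - x) = 4 + (8 + x) = 12 + x)
d = 3/32 (d = (12 - 3)/96 = 9*(1/96) = 3/32 ≈ 0.093750)
(d + 156)*(K*4 - 1) = (3/32 + 156)*((¼)*4 - 1) = 4995*(1 - 1)/32 = (4995/32)*0 = 0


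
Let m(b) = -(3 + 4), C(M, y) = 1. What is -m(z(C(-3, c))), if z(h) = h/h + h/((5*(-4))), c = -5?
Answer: 7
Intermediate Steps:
z(h) = 1 - h/20 (z(h) = 1 + h/(-20) = 1 + h*(-1/20) = 1 - h/20)
m(b) = -7 (m(b) = -1*7 = -7)
-m(z(C(-3, c))) = -1*(-7) = 7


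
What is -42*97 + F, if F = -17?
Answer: -4091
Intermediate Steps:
-42*97 + F = -42*97 - 17 = -4074 - 17 = -4091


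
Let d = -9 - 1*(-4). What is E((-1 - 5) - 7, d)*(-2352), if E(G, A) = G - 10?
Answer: 54096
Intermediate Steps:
d = -5 (d = -9 + 4 = -5)
E(G, A) = -10 + G
E((-1 - 5) - 7, d)*(-2352) = (-10 + ((-1 - 5) - 7))*(-2352) = (-10 + (-6 - 7))*(-2352) = (-10 - 13)*(-2352) = -23*(-2352) = 54096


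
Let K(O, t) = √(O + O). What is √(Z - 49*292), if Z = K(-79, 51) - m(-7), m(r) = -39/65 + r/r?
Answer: √(-357710 + 25*I*√158)/5 ≈ 0.052542 + 119.62*I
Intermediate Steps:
m(r) = ⅖ (m(r) = -39*1/65 + 1 = -⅗ + 1 = ⅖)
K(O, t) = √2*√O (K(O, t) = √(2*O) = √2*√O)
Z = -⅖ + I*√158 (Z = √2*√(-79) - 1*⅖ = √2*(I*√79) - ⅖ = I*√158 - ⅖ = -⅖ + I*√158 ≈ -0.4 + 12.57*I)
√(Z - 49*292) = √((-⅖ + I*√158) - 49*292) = √((-⅖ + I*√158) - 14308) = √(-71542/5 + I*√158)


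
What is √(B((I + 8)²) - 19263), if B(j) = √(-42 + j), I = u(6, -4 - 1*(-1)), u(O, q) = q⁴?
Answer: √(-19263 + √7879) ≈ 138.47*I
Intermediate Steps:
I = 81 (I = (-4 - 1*(-1))⁴ = (-4 + 1)⁴ = (-3)⁴ = 81)
√(B((I + 8)²) - 19263) = √(√(-42 + (81 + 8)²) - 19263) = √(√(-42 + 89²) - 19263) = √(√(-42 + 7921) - 19263) = √(√7879 - 19263) = √(-19263 + √7879)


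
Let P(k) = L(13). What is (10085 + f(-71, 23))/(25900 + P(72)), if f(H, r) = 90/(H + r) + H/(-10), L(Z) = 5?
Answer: 403609/1036200 ≈ 0.38951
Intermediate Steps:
f(H, r) = 90/(H + r) - H/10 (f(H, r) = 90/(H + r) + H*(-1/10) = 90/(H + r) - H/10)
P(k) = 5
(10085 + f(-71, 23))/(25900 + P(72)) = (10085 + (900 - 1*(-71)**2 - 1*(-71)*23)/(10*(-71 + 23)))/(25900 + 5) = (10085 + (1/10)*(900 - 1*5041 + 1633)/(-48))/25905 = (10085 + (1/10)*(-1/48)*(900 - 5041 + 1633))*(1/25905) = (10085 + (1/10)*(-1/48)*(-2508))*(1/25905) = (10085 + 209/40)*(1/25905) = (403609/40)*(1/25905) = 403609/1036200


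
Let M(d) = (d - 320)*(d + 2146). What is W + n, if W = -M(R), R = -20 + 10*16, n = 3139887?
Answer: 3551367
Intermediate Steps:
R = 140 (R = -20 + 160 = 140)
M(d) = (-320 + d)*(2146 + d)
W = 411480 (W = -(-686720 + 140**2 + 1826*140) = -(-686720 + 19600 + 255640) = -1*(-411480) = 411480)
W + n = 411480 + 3139887 = 3551367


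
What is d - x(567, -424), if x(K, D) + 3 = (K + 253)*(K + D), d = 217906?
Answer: 100649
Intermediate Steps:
x(K, D) = -3 + (253 + K)*(D + K) (x(K, D) = -3 + (K + 253)*(K + D) = -3 + (253 + K)*(D + K))
d - x(567, -424) = 217906 - (-3 + 567**2 + 253*(-424) + 253*567 - 424*567) = 217906 - (-3 + 321489 - 107272 + 143451 - 240408) = 217906 - 1*117257 = 217906 - 117257 = 100649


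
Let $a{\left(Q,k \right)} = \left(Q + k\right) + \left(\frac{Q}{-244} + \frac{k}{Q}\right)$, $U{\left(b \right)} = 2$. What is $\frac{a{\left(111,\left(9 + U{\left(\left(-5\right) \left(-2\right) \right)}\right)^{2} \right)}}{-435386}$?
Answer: $- \frac{6300691}{11791994424} \approx -0.00053432$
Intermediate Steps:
$a{\left(Q,k \right)} = k + \frac{243 Q}{244} + \frac{k}{Q}$ ($a{\left(Q,k \right)} = \left(Q + k\right) + \left(Q \left(- \frac{1}{244}\right) + \frac{k}{Q}\right) = \left(Q + k\right) - \left(\frac{Q}{244} - \frac{k}{Q}\right) = k + \frac{243 Q}{244} + \frac{k}{Q}$)
$\frac{a{\left(111,\left(9 + U{\left(\left(-5\right) \left(-2\right) \right)}\right)^{2} \right)}}{-435386} = \frac{\left(9 + 2\right)^{2} + \frac{243}{244} \cdot 111 + \frac{\left(9 + 2\right)^{2}}{111}}{-435386} = \left(11^{2} + \frac{26973}{244} + 11^{2} \cdot \frac{1}{111}\right) \left(- \frac{1}{435386}\right) = \left(121 + \frac{26973}{244} + 121 \cdot \frac{1}{111}\right) \left(- \frac{1}{435386}\right) = \left(121 + \frac{26973}{244} + \frac{121}{111}\right) \left(- \frac{1}{435386}\right) = \frac{6300691}{27084} \left(- \frac{1}{435386}\right) = - \frac{6300691}{11791994424}$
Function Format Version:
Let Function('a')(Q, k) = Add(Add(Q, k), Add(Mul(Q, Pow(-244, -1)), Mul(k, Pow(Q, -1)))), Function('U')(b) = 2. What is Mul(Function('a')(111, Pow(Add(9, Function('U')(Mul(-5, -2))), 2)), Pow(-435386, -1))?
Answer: Rational(-6300691, 11791994424) ≈ -0.00053432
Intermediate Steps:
Function('a')(Q, k) = Add(k, Mul(Rational(243, 244), Q), Mul(k, Pow(Q, -1))) (Function('a')(Q, k) = Add(Add(Q, k), Add(Mul(Q, Rational(-1, 244)), Mul(k, Pow(Q, -1)))) = Add(Add(Q, k), Add(Mul(Rational(-1, 244), Q), Mul(k, Pow(Q, -1)))) = Add(k, Mul(Rational(243, 244), Q), Mul(k, Pow(Q, -1))))
Mul(Function('a')(111, Pow(Add(9, Function('U')(Mul(-5, -2))), 2)), Pow(-435386, -1)) = Mul(Add(Pow(Add(9, 2), 2), Mul(Rational(243, 244), 111), Mul(Pow(Add(9, 2), 2), Pow(111, -1))), Pow(-435386, -1)) = Mul(Add(Pow(11, 2), Rational(26973, 244), Mul(Pow(11, 2), Rational(1, 111))), Rational(-1, 435386)) = Mul(Add(121, Rational(26973, 244), Mul(121, Rational(1, 111))), Rational(-1, 435386)) = Mul(Add(121, Rational(26973, 244), Rational(121, 111)), Rational(-1, 435386)) = Mul(Rational(6300691, 27084), Rational(-1, 435386)) = Rational(-6300691, 11791994424)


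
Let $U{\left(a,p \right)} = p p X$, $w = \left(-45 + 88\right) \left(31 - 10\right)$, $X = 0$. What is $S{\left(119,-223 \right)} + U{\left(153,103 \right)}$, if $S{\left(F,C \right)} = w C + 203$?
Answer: $-201166$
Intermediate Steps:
$w = 903$ ($w = 43 \cdot 21 = 903$)
$U{\left(a,p \right)} = 0$ ($U{\left(a,p \right)} = p p 0 = p^{2} \cdot 0 = 0$)
$S{\left(F,C \right)} = 203 + 903 C$ ($S{\left(F,C \right)} = 903 C + 203 = 203 + 903 C$)
$S{\left(119,-223 \right)} + U{\left(153,103 \right)} = \left(203 + 903 \left(-223\right)\right) + 0 = \left(203 - 201369\right) + 0 = -201166 + 0 = -201166$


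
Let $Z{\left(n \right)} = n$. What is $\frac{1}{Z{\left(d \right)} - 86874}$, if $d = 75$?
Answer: $- \frac{1}{86799} \approx -1.1521 \cdot 10^{-5}$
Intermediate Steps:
$\frac{1}{Z{\left(d \right)} - 86874} = \frac{1}{75 - 86874} = \frac{1}{-86799} = - \frac{1}{86799}$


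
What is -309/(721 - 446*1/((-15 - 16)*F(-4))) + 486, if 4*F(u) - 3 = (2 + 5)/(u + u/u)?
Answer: 12153543/25027 ≈ 485.62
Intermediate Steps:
F(u) = ¾ + 7/(4*(1 + u)) (F(u) = ¾ + ((2 + 5)/(u + u/u))/4 = ¾ + (7/(u + 1))/4 = ¾ + (7/(1 + u))/4 = ¾ + 7/(4*(1 + u)))
-309/(721 - 446*1/((-15 - 16)*F(-4))) + 486 = -309/(721 - 446*4*(1 - 4)/((-15 - 16)*(10 + 3*(-4)))) + 486 = -309/(721 - 446*12/(31*(10 - 12))) + 486 = -309/(721 - 446/(((¼)*(-⅓)*(-2))*(-31))) + 486 = -309/(721 - 446/((⅙)*(-31))) + 486 = -309/(721 - 446/(-31/6)) + 486 = -309/(721 - 446*(-6/31)) + 486 = -309/(721 + 2676/31) + 486 = -309/(25027/31) + 486 = (31/25027)*(-309) + 486 = -9579/25027 + 486 = 12153543/25027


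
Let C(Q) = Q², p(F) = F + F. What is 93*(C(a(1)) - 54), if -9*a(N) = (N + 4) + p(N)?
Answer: -134075/27 ≈ -4965.7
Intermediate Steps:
p(F) = 2*F
a(N) = -4/9 - N/3 (a(N) = -((N + 4) + 2*N)/9 = -((4 + N) + 2*N)/9 = -(4 + 3*N)/9 = -4/9 - N/3)
93*(C(a(1)) - 54) = 93*((-4/9 - ⅓*1)² - 54) = 93*((-4/9 - ⅓)² - 54) = 93*((-7/9)² - 54) = 93*(49/81 - 54) = 93*(-4325/81) = -134075/27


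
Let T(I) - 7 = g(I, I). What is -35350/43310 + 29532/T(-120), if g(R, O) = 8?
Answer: 42616689/21655 ≈ 1968.0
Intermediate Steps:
T(I) = 15 (T(I) = 7 + 8 = 15)
-35350/43310 + 29532/T(-120) = -35350/43310 + 29532/15 = -35350*1/43310 + 29532*(1/15) = -3535/4331 + 9844/5 = 42616689/21655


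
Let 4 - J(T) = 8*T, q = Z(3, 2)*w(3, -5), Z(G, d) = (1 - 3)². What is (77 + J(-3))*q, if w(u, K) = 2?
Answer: 840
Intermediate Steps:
Z(G, d) = 4 (Z(G, d) = (-2)² = 4)
q = 8 (q = 4*2 = 8)
J(T) = 4 - 8*T
(77 + J(-3))*q = (77 + (4 - 8*(-3)))*8 = (77 + (4 + 24))*8 = (77 + 28)*8 = 105*8 = 840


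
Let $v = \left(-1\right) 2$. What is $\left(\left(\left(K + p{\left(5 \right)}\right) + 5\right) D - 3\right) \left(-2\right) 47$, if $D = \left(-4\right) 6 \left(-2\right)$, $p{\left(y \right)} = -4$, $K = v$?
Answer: $4794$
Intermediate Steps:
$v = -2$
$K = -2$
$D = 48$ ($D = \left(-24\right) \left(-2\right) = 48$)
$\left(\left(\left(K + p{\left(5 \right)}\right) + 5\right) D - 3\right) \left(-2\right) 47 = \left(\left(\left(-2 - 4\right) + 5\right) 48 - 3\right) \left(-2\right) 47 = \left(\left(-6 + 5\right) 48 - 3\right) \left(-2\right) 47 = \left(\left(-1\right) 48 - 3\right) \left(-2\right) 47 = \left(-48 - 3\right) \left(-2\right) 47 = \left(-51\right) \left(-2\right) 47 = 102 \cdot 47 = 4794$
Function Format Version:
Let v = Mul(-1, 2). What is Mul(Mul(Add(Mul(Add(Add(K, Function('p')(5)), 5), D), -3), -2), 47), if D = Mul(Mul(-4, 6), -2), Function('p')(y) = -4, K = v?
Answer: 4794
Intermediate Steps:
v = -2
K = -2
D = 48 (D = Mul(-24, -2) = 48)
Mul(Mul(Add(Mul(Add(Add(K, Function('p')(5)), 5), D), -3), -2), 47) = Mul(Mul(Add(Mul(Add(Add(-2, -4), 5), 48), -3), -2), 47) = Mul(Mul(Add(Mul(Add(-6, 5), 48), -3), -2), 47) = Mul(Mul(Add(Mul(-1, 48), -3), -2), 47) = Mul(Mul(Add(-48, -3), -2), 47) = Mul(Mul(-51, -2), 47) = Mul(102, 47) = 4794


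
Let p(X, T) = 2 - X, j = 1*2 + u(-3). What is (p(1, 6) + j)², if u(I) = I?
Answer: 0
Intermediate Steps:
j = -1 (j = 1*2 - 3 = 2 - 3 = -1)
(p(1, 6) + j)² = ((2 - 1*1) - 1)² = ((2 - 1) - 1)² = (1 - 1)² = 0² = 0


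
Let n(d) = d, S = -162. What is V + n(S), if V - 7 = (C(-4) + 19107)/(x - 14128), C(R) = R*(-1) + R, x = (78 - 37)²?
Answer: -216488/1383 ≈ -156.54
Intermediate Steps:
x = 1681 (x = 41² = 1681)
C(R) = 0 (C(R) = -R + R = 0)
V = 7558/1383 (V = 7 + (0 + 19107)/(1681 - 14128) = 7 + 19107/(-12447) = 7 + 19107*(-1/12447) = 7 - 2123/1383 = 7558/1383 ≈ 5.4649)
V + n(S) = 7558/1383 - 162 = -216488/1383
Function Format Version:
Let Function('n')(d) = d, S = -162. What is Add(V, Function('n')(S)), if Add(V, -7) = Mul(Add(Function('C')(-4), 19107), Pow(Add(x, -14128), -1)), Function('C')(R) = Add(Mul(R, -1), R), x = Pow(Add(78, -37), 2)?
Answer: Rational(-216488, 1383) ≈ -156.54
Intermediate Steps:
x = 1681 (x = Pow(41, 2) = 1681)
Function('C')(R) = 0 (Function('C')(R) = Add(Mul(-1, R), R) = 0)
V = Rational(7558, 1383) (V = Add(7, Mul(Add(0, 19107), Pow(Add(1681, -14128), -1))) = Add(7, Mul(19107, Pow(-12447, -1))) = Add(7, Mul(19107, Rational(-1, 12447))) = Add(7, Rational(-2123, 1383)) = Rational(7558, 1383) ≈ 5.4649)
Add(V, Function('n')(S)) = Add(Rational(7558, 1383), -162) = Rational(-216488, 1383)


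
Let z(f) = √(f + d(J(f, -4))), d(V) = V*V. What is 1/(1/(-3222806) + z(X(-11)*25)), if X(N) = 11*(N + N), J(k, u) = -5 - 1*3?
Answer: -3222806/62173460382625097 - 10386478513636*I*√5986/62173460382625097 ≈ -5.1836e-11 - 0.012925*I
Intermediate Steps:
J(k, u) = -8 (J(k, u) = -5 - 3 = -8)
d(V) = V²
X(N) = 22*N (X(N) = 11*(2*N) = 22*N)
z(f) = √(64 + f) (z(f) = √(f + (-8)²) = √(f + 64) = √(64 + f))
1/(1/(-3222806) + z(X(-11)*25)) = 1/(1/(-3222806) + √(64 + (22*(-11))*25)) = 1/(-1/3222806 + √(64 - 242*25)) = 1/(-1/3222806 + √(64 - 6050)) = 1/(-1/3222806 + √(-5986)) = 1/(-1/3222806 + I*√5986)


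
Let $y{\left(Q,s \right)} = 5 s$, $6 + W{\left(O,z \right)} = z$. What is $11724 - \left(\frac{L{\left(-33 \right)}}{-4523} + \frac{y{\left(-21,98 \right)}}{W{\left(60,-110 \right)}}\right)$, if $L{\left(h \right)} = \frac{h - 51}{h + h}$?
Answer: $\frac{33843832273}{2885674} \approx 11728.0$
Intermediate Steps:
$W{\left(O,z \right)} = -6 + z$
$L{\left(h \right)} = \frac{-51 + h}{2 h}$
$11724 - \left(\frac{L{\left(-33 \right)}}{-4523} + \frac{y{\left(-21,98 \right)}}{W{\left(60,-110 \right)}}\right) = 11724 - \left(\frac{\frac{1}{2} \frac{1}{-33} \left(-51 - 33\right)}{-4523} + \frac{5 \cdot 98}{-6 - 110}\right) = 11724 - \left(\frac{1}{2} \left(- \frac{1}{33}\right) \left(-84\right) \left(- \frac{1}{4523}\right) + \frac{490}{-116}\right) = 11724 - \left(\frac{14}{11} \left(- \frac{1}{4523}\right) + 490 \left(- \frac{1}{116}\right)\right) = 11724 - \left(- \frac{14}{49753} - \frac{245}{58}\right) = 11724 - - \frac{12190297}{2885674} = 11724 + \frac{12190297}{2885674} = \frac{33843832273}{2885674}$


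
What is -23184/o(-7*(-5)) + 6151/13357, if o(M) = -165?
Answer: 103561201/734635 ≈ 140.97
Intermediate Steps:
-23184/o(-7*(-5)) + 6151/13357 = -23184/(-165) + 6151/13357 = -23184*(-1/165) + 6151*(1/13357) = 7728/55 + 6151/13357 = 103561201/734635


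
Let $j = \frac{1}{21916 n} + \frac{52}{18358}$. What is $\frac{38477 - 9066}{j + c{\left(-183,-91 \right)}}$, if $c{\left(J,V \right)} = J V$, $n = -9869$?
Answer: $\frac{58390151455295276}{33061485756279473} \approx 1.7661$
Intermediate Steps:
$j = \frac{5623504925}{1985316767716}$ ($j = \frac{1}{21916 \left(-9869\right)} + \frac{52}{18358} = \frac{1}{21916} \left(- \frac{1}{9869}\right) + 52 \cdot \frac{1}{18358} = - \frac{1}{216289004} + \frac{26}{9179} = \frac{5623504925}{1985316767716} \approx 0.0028325$)
$\frac{38477 - 9066}{j + c{\left(-183,-91 \right)}} = \frac{38477 - 9066}{\frac{5623504925}{1985316767716} - -16653} = \frac{29411}{\frac{5623504925}{1985316767716} + 16653} = \frac{29411}{\frac{33061485756279473}{1985316767716}} = 29411 \cdot \frac{1985316767716}{33061485756279473} = \frac{58390151455295276}{33061485756279473}$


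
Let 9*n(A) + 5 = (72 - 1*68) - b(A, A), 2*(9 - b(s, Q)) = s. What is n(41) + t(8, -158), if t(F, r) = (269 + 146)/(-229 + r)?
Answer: 73/774 ≈ 0.094315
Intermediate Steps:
b(s, Q) = 9 - s/2
t(F, r) = 415/(-229 + r)
n(A) = -10/9 + A/18 (n(A) = -5/9 + ((72 - 1*68) - (9 - A/2))/9 = -5/9 + ((72 - 68) + (-9 + A/2))/9 = -5/9 + (4 + (-9 + A/2))/9 = -5/9 + (-5 + A/2)/9 = -5/9 + (-5/9 + A/18) = -10/9 + A/18)
n(41) + t(8, -158) = (-10/9 + (1/18)*41) + 415/(-229 - 158) = (-10/9 + 41/18) + 415/(-387) = 7/6 + 415*(-1/387) = 7/6 - 415/387 = 73/774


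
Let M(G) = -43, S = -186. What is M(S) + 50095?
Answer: 50052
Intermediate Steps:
M(S) + 50095 = -43 + 50095 = 50052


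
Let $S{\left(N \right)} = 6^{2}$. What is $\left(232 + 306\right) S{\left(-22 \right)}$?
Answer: $19368$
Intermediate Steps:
$S{\left(N \right)} = 36$
$\left(232 + 306\right) S{\left(-22 \right)} = \left(232 + 306\right) 36 = 538 \cdot 36 = 19368$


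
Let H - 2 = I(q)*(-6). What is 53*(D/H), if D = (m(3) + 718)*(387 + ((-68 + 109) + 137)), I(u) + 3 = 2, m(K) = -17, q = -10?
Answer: 20991445/8 ≈ 2.6239e+6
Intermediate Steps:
I(u) = -1 (I(u) = -3 + 2 = -1)
D = 396065 (D = (-17 + 718)*(387 + ((-68 + 109) + 137)) = 701*(387 + (41 + 137)) = 701*(387 + 178) = 701*565 = 396065)
H = 8 (H = 2 - 1*(-6) = 2 + 6 = 8)
53*(D/H) = 53*(396065/8) = 20991445/8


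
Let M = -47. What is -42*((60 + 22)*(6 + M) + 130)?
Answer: 135744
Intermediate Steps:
-42*((60 + 22)*(6 + M) + 130) = -42*((60 + 22)*(6 - 47) + 130) = -42*(82*(-41) + 130) = -42*(-3362 + 130) = -42*(-3232) = 135744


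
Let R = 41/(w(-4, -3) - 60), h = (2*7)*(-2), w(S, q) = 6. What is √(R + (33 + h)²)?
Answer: √7854/18 ≈ 4.9235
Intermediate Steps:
h = -28 (h = 14*(-2) = -28)
R = -41/54 (R = 41/(6 - 60) = 41/(-54) = 41*(-1/54) = -41/54 ≈ -0.75926)
√(R + (33 + h)²) = √(-41/54 + (33 - 28)²) = √(-41/54 + 5²) = √(-41/54 + 25) = √(1309/54) = √7854/18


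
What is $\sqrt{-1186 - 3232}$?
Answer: $47 i \sqrt{2} \approx 66.468 i$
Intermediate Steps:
$\sqrt{-1186 - 3232} = \sqrt{-4418} = 47 i \sqrt{2}$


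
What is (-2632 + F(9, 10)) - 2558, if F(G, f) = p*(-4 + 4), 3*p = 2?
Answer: -5190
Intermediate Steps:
p = 2/3 (p = (1/3)*2 = 2/3 ≈ 0.66667)
F(G, f) = 0 (F(G, f) = 2*(-4 + 4)/3 = (2/3)*0 = 0)
(-2632 + F(9, 10)) - 2558 = (-2632 + 0) - 2558 = -2632 - 2558 = -5190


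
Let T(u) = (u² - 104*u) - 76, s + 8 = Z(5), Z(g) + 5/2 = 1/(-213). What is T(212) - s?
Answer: 9725795/426 ≈ 22831.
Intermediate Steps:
Z(g) = -1067/426 (Z(g) = -5/2 + 1/(-213) = -5/2 - 1/213 = -1067/426)
s = -4475/426 (s = -8 - 1067/426 = -4475/426 ≈ -10.505)
T(u) = -76 + u² - 104*u
T(212) - s = (-76 + 212² - 104*212) - 1*(-4475/426) = (-76 + 44944 - 22048) + 4475/426 = 22820 + 4475/426 = 9725795/426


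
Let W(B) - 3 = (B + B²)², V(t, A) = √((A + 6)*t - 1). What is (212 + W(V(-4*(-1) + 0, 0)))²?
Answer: 636957 + 70564*√23 ≈ 9.7537e+5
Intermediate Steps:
V(t, A) = √(-1 + t*(6 + A)) (V(t, A) = √((6 + A)*t - 1) = √(t*(6 + A) - 1) = √(-1 + t*(6 + A)))
W(B) = 3 + (B + B²)²
(212 + W(V(-4*(-1) + 0, 0)))² = (212 + (3 + (√(-1 + 6*(-4*(-1) + 0) + 0*(-4*(-1) + 0)))²*(1 + √(-1 + 6*(-4*(-1) + 0) + 0*(-4*(-1) + 0)))²))² = (212 + (3 + (√(-1 + 6*(4 + 0) + 0*(4 + 0)))²*(1 + √(-1 + 6*(4 + 0) + 0*(4 + 0)))²))² = (212 + (3 + (√(-1 + 6*4 + 0*4))²*(1 + √(-1 + 6*4 + 0*4))²))² = (212 + (3 + (√(-1 + 24 + 0))²*(1 + √(-1 + 24 + 0))²))² = (212 + (3 + (√23)²*(1 + √23)²))² = (212 + (3 + 23*(1 + √23)²))² = (215 + 23*(1 + √23)²)²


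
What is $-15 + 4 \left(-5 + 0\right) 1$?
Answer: $-35$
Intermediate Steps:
$-15 + 4 \left(-5 + 0\right) 1 = -15 + 4 \left(\left(-5\right) 1\right) = -15 + 4 \left(-5\right) = -15 - 20 = -35$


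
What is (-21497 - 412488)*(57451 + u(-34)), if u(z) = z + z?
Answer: -24903361255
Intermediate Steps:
u(z) = 2*z
(-21497 - 412488)*(57451 + u(-34)) = (-21497 - 412488)*(57451 + 2*(-34)) = -433985*(57451 - 68) = -433985*57383 = -24903361255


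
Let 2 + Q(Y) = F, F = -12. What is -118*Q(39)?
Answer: 1652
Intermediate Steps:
Q(Y) = -14 (Q(Y) = -2 - 12 = -14)
-118*Q(39) = -118*(-14) = 1652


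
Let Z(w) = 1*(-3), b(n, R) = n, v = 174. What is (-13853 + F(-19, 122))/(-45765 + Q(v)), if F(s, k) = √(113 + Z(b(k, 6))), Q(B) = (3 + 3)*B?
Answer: 13853/44721 - √110/44721 ≈ 0.30953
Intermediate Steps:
Z(w) = -3
Q(B) = 6*B
F(s, k) = √110 (F(s, k) = √(113 - 3) = √110)
(-13853 + F(-19, 122))/(-45765 + Q(v)) = (-13853 + √110)/(-45765 + 6*174) = (-13853 + √110)/(-45765 + 1044) = (-13853 + √110)/(-44721) = (-13853 + √110)*(-1/44721) = 13853/44721 - √110/44721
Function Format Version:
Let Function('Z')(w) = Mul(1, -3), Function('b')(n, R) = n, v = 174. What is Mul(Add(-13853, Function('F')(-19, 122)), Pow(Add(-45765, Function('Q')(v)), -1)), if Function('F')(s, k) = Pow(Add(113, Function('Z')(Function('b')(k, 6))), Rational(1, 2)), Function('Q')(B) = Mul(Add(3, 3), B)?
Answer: Add(Rational(13853, 44721), Mul(Rational(-1, 44721), Pow(110, Rational(1, 2)))) ≈ 0.30953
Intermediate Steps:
Function('Z')(w) = -3
Function('Q')(B) = Mul(6, B)
Function('F')(s, k) = Pow(110, Rational(1, 2)) (Function('F')(s, k) = Pow(Add(113, -3), Rational(1, 2)) = Pow(110, Rational(1, 2)))
Mul(Add(-13853, Function('F')(-19, 122)), Pow(Add(-45765, Function('Q')(v)), -1)) = Mul(Add(-13853, Pow(110, Rational(1, 2))), Pow(Add(-45765, Mul(6, 174)), -1)) = Mul(Add(-13853, Pow(110, Rational(1, 2))), Pow(Add(-45765, 1044), -1)) = Mul(Add(-13853, Pow(110, Rational(1, 2))), Pow(-44721, -1)) = Mul(Add(-13853, Pow(110, Rational(1, 2))), Rational(-1, 44721)) = Add(Rational(13853, 44721), Mul(Rational(-1, 44721), Pow(110, Rational(1, 2))))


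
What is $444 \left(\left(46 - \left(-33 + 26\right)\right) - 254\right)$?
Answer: $-89244$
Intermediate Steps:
$444 \left(\left(46 - \left(-33 + 26\right)\right) - 254\right) = 444 \left(\left(46 - -7\right) - 254\right) = 444 \left(\left(46 + 7\right) - 254\right) = 444 \left(53 - 254\right) = 444 \left(-201\right) = -89244$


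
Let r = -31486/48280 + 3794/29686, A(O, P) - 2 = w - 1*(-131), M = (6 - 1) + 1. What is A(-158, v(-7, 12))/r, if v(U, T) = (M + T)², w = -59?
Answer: -26514941480/187879769 ≈ -141.13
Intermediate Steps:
M = 6 (M = 5 + 1 = 6)
v(U, T) = (6 + T)²
A(O, P) = 74 (A(O, P) = 2 + (-59 - 1*(-131)) = 2 + (-59 + 131) = 2 + 72 = 74)
r = -187879769/358310020 (r = -31486*1/48280 + 3794*(1/29686) = -15743/24140 + 1897/14843 = -187879769/358310020 ≈ -0.52435)
A(-158, v(-7, 12))/r = 74/(-187879769/358310020) = 74*(-358310020/187879769) = -26514941480/187879769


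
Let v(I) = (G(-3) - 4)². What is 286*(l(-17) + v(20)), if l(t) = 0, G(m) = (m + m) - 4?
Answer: 56056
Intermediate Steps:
G(m) = -4 + 2*m (G(m) = 2*m - 4 = -4 + 2*m)
v(I) = 196 (v(I) = ((-4 + 2*(-3)) - 4)² = ((-4 - 6) - 4)² = (-10 - 4)² = (-14)² = 196)
286*(l(-17) + v(20)) = 286*(0 + 196) = 286*196 = 56056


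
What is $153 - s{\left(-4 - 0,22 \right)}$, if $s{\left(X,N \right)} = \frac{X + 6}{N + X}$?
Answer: $\frac{1376}{9} \approx 152.89$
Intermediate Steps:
$s{\left(X,N \right)} = \frac{6 + X}{N + X}$
$153 - s{\left(-4 - 0,22 \right)} = 153 - \frac{6 - 4}{22 - 4} = 153 - \frac{1}{18} \cdot 2 = 153 - \frac{1}{9} = \frac{1376}{9}$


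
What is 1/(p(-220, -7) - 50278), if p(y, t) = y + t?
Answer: -1/50505 ≈ -1.9800e-5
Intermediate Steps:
p(y, t) = t + y
1/(p(-220, -7) - 50278) = 1/((-7 - 220) - 50278) = 1/(-227 - 50278) = 1/(-50505) = -1/50505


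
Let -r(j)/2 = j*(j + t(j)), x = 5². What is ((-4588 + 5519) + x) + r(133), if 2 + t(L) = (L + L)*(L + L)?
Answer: -18854986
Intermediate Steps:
t(L) = -2 + 4*L² (t(L) = -2 + (L + L)*(L + L) = -2 + (2*L)*(2*L) = -2 + 4*L²)
x = 25
r(j) = -2*j*(-2 + j + 4*j²) (r(j) = -2*j*(j + (-2 + 4*j²)) = -2*j*(-2 + j + 4*j²))
((-4588 + 5519) + x) + r(133) = ((-4588 + 5519) + 25) + 2*133*(2 - 1*133 - 4*133²) = (931 + 25) + 2*133*(2 - 133 - 4*17689) = 956 + 2*133*(2 - 133 - 70756) = 956 + 2*133*(-70887) = 956 - 18855942 = -18854986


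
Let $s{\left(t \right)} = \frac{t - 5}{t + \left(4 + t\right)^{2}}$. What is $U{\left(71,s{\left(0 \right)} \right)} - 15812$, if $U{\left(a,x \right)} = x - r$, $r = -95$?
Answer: $- \frac{251477}{16} \approx -15717.0$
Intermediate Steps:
$s{\left(t \right)} = \frac{-5 + t}{t + \left(4 + t\right)^{2}}$
$U{\left(a,x \right)} = 95 + x$ ($U{\left(a,x \right)} = x - -95 = x + 95 = 95 + x$)
$U{\left(71,s{\left(0 \right)} \right)} - 15812 = \left(95 + \frac{-5 + 0}{0 + \left(4 + 0\right)^{2}}\right) - 15812 = \left(95 + \frac{1}{0 + 4^{2}} \left(-5\right)\right) - 15812 = \left(95 + \frac{1}{0 + 16} \left(-5\right)\right) - 15812 = \left(95 + \frac{1}{16} \left(-5\right)\right) - 15812 = \left(95 - \frac{5}{16}\right) - 15812 = \frac{1515}{16} - 15812 = - \frac{251477}{16}$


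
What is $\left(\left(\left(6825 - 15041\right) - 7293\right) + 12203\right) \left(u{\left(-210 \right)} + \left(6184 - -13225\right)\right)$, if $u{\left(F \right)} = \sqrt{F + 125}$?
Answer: $-64166154 - 3306 i \sqrt{85} \approx -6.4166 \cdot 10^{7} - 30480.0 i$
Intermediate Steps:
$u{\left(F \right)} = \sqrt{125 + F}$
$\left(\left(\left(6825 - 15041\right) - 7293\right) + 12203\right) \left(u{\left(-210 \right)} + \left(6184 - -13225\right)\right) = \left(\left(\left(6825 - 15041\right) - 7293\right) + 12203\right) \left(\sqrt{125 - 210} + \left(6184 - -13225\right)\right) = \left(\left(-8216 - 7293\right) + 12203\right) \left(\sqrt{-85} + \left(6184 + 13225\right)\right) = \left(-15509 + 12203\right) \left(i \sqrt{85} + 19409\right) = - 3306 \left(19409 + i \sqrt{85}\right) = -64166154 - 3306 i \sqrt{85}$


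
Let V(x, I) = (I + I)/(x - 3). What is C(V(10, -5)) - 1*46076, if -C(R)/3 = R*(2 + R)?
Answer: -2257604/49 ≈ -46074.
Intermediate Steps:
V(x, I) = 2*I/(-3 + x) (V(x, I) = (2*I)/(-3 + x) = 2*I/(-3 + x))
C(R) = -3*R*(2 + R)
C(V(10, -5)) - 1*46076 = -3*2*(-5)/(-3 + 10)*(2 + 2*(-5)/(-3 + 10)) - 1*46076 = -3*2*(-5)/7*(2 + 2*(-5)/7) - 46076 = -3*2*(-5)*(1/7)*(2 + 2*(-5)*(1/7)) - 46076 = -3*(-10/7)*(2 - 10/7) - 46076 = -3*(-10/7)*4/7 - 46076 = 120/49 - 46076 = -2257604/49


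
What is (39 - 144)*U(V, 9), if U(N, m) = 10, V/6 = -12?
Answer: -1050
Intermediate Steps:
V = -72 (V = 6*(-12) = -72)
(39 - 144)*U(V, 9) = (39 - 144)*10 = -105*10 = -1050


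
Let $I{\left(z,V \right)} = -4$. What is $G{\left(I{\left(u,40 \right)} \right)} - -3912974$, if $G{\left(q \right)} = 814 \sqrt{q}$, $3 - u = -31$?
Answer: $3912974 + 1628 i \approx 3.913 \cdot 10^{6} + 1628.0 i$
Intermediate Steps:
$u = 34$ ($u = 3 - -31 = 3 + 31 = 34$)
$G{\left(I{\left(u,40 \right)} \right)} - -3912974 = 814 \sqrt{-4} - -3912974 = 814 \cdot 2 i + 3912974 = 1628 i + 3912974 = 3912974 + 1628 i$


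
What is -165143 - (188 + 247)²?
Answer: -354368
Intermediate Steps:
-165143 - (188 + 247)² = -165143 - 1*435² = -165143 - 1*189225 = -165143 - 189225 = -354368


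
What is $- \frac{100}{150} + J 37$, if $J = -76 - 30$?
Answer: $- \frac{11768}{3} \approx -3922.7$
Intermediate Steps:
$J = -106$
$- \frac{100}{150} + J 37 = - \frac{100}{150} - 3922 = \left(-100\right) \frac{1}{150} - 3922 = - \frac{2}{3} - 3922 = - \frac{11768}{3}$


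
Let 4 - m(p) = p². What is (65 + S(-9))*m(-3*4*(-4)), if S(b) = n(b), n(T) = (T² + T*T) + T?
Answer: -501400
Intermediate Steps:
n(T) = T + 2*T² (n(T) = (T² + T²) + T = 2*T² + T = T + 2*T²)
S(b) = b*(1 + 2*b)
m(p) = 4 - p²
(65 + S(-9))*m(-3*4*(-4)) = (65 - 9*(1 + 2*(-9)))*(4 - (-3*4*(-4))²) = (65 - 9*(1 - 18))*(4 - (-12*(-4))²) = (65 - 9*(-17))*(4 - 1*48²) = (65 + 153)*(4 - 1*2304) = 218*(4 - 2304) = 218*(-2300) = -501400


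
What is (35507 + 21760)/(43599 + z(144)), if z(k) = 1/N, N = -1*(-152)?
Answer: 8704584/6627049 ≈ 1.3135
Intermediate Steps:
N = 152
z(k) = 1/152
(35507 + 21760)/(43599 + z(144)) = (35507 + 21760)/(43599 + 1/152) = 57267/(6627049/152) = 57267*(152/6627049) = 8704584/6627049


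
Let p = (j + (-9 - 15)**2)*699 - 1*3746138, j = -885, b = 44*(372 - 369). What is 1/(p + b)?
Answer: -1/3961997 ≈ -2.5240e-7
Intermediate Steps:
b = 132 (b = 44*3 = 132)
p = -3962129 (p = (-885 + (-9 - 15)**2)*699 - 1*3746138 = (-885 + (-24)**2)*699 - 3746138 = (-885 + 576)*699 - 3746138 = -309*699 - 3746138 = -215991 - 3746138 = -3962129)
1/(p + b) = 1/(-3962129 + 132) = 1/(-3961997) = -1/3961997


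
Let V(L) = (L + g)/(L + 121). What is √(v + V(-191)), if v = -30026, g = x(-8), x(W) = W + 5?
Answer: 9*I*√454055/35 ≈ 173.27*I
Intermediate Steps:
x(W) = 5 + W
g = -3 (g = 5 - 8 = -3)
V(L) = (-3 + L)/(121 + L) (V(L) = (L - 3)/(L + 121) = (-3 + L)/(121 + L))
√(v + V(-191)) = √(-30026 + (-3 - 191)/(121 - 191)) = √(-30026 - 194/(-70)) = √(-30026 - 1/70*(-194)) = √(-30026 + 97/35) = √(-1050813/35) = 9*I*√454055/35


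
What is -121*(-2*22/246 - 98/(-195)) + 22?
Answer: -137258/7995 ≈ -17.168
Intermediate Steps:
-121*(-2*22/246 - 98/(-195)) + 22 = -121*(-44*1/246 - 98*(-1/195)) + 22 = -121*(-22/123 + 98/195) + 22 = -121*2588/7995 + 22 = -313148/7995 + 22 = -137258/7995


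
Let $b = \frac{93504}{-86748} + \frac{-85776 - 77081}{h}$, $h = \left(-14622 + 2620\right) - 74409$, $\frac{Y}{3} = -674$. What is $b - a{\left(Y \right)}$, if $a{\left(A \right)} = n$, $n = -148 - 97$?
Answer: $\frac{153546932896}{624665119} \approx 245.81$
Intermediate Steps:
$Y = -2022$ ($Y = 3 \left(-674\right) = -2022$)
$n = -245$ ($n = -148 - 97 = -245$)
$a{\left(A \right)} = -245$
$h = -86411$ ($h = -12002 - 74409 = -86411$)
$b = \frac{503978741}{624665119}$ ($b = \frac{93504}{-86748} + \frac{-85776 - 77081}{-86411} = 93504 \left(- \frac{1}{86748}\right) - - \frac{162857}{86411} = - \frac{7792}{7229} + \frac{162857}{86411} = \frac{503978741}{624665119} \approx 0.8068$)
$b - a{\left(Y \right)} = \frac{503978741}{624665119} - -245 = \frac{503978741}{624665119} + 245 = \frac{153546932896}{624665119}$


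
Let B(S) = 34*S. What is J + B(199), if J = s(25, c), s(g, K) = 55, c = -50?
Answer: 6821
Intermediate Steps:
J = 55
J + B(199) = 55 + 34*199 = 55 + 6766 = 6821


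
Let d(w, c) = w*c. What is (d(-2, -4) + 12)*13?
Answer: 260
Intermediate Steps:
d(w, c) = c*w
(d(-2, -4) + 12)*13 = (-4*(-2) + 12)*13 = (8 + 12)*13 = 20*13 = 260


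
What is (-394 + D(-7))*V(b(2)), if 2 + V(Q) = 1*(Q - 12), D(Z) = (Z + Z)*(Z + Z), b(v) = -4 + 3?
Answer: 2970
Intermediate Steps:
b(v) = -1
D(Z) = 4*Z² (D(Z) = (2*Z)*(2*Z) = 4*Z²)
V(Q) = -14 + Q (V(Q) = -2 + 1*(Q - 12) = -2 + 1*(-12 + Q) = -2 + (-12 + Q) = -14 + Q)
(-394 + D(-7))*V(b(2)) = (-394 + 4*(-7)²)*(-14 - 1) = (-394 + 4*49)*(-15) = (-394 + 196)*(-15) = -198*(-15) = 2970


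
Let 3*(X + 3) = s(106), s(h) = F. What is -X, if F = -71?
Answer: 80/3 ≈ 26.667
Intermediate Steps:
s(h) = -71
X = -80/3 (X = -3 + (1/3)*(-71) = -3 - 71/3 = -80/3 ≈ -26.667)
-X = -1*(-80/3) = 80/3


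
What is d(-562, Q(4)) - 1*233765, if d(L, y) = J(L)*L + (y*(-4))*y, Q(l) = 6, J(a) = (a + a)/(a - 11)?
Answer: -134661545/573 ≈ -2.3501e+5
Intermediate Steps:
J(a) = 2*a/(-11 + a) (J(a) = (2*a)/(-11 + a) = 2*a/(-11 + a))
d(L, y) = -4*y² + 2*L²/(-11 + L) (d(L, y) = (2*L/(-11 + L))*L + (y*(-4))*y = 2*L²/(-11 + L) + (-4*y)*y = 2*L²/(-11 + L) - 4*y² = -4*y² + 2*L²/(-11 + L))
d(-562, Q(4)) - 1*233765 = 2*((-562)² + 2*6²*(11 - 1*(-562)))/(-11 - 562) - 1*233765 = 2*(315844 + 2*36*(11 + 562))/(-573) - 233765 = 2*(-1/573)*(315844 + 2*36*573) - 233765 = 2*(-1/573)*(315844 + 41256) - 233765 = 2*(-1/573)*357100 - 233765 = -714200/573 - 233765 = -134661545/573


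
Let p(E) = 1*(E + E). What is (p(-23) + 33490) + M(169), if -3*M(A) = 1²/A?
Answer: 16956107/507 ≈ 33444.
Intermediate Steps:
p(E) = 2*E (p(E) = 1*(2*E) = 2*E)
M(A) = -1/(3*A) (M(A) = -1²/(3*A) = -1/(3*A))
(p(-23) + 33490) + M(169) = (2*(-23) + 33490) - ⅓/169 = (-46 + 33490) - ⅓*1/169 = 33444 - 1/507 = 16956107/507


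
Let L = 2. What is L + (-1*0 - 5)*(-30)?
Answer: 152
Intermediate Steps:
L + (-1*0 - 5)*(-30) = 2 + (-1*0 - 5)*(-30) = 2 + (0 - 5)*(-30) = 2 - 5*(-30) = 2 + 150 = 152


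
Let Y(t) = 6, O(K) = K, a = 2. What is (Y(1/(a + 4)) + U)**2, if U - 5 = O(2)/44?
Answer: 59049/484 ≈ 122.00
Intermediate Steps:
U = 111/22 (U = 5 + 2/44 = 5 + 2*(1/44) = 5 + 1/22 = 111/22 ≈ 5.0455)
(Y(1/(a + 4)) + U)**2 = (6 + 111/22)**2 = (243/22)**2 = 59049/484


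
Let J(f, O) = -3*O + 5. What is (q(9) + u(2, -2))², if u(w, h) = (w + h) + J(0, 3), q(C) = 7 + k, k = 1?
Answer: 16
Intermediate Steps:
J(f, O) = 5 - 3*O
q(C) = 8 (q(C) = 7 + 1 = 8)
u(w, h) = -4 + h + w (u(w, h) = (w + h) + (5 - 3*3) = (h + w) + (5 - 9) = (h + w) - 4 = -4 + h + w)
(q(9) + u(2, -2))² = (8 + (-4 - 2 + 2))² = (8 - 4)² = 4² = 16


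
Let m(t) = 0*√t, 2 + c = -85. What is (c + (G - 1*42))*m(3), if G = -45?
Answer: 0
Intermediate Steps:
c = -87 (c = -2 - 85 = -87)
m(t) = 0
(c + (G - 1*42))*m(3) = (-87 + (-45 - 1*42))*0 = (-87 + (-45 - 42))*0 = (-87 - 87)*0 = -174*0 = 0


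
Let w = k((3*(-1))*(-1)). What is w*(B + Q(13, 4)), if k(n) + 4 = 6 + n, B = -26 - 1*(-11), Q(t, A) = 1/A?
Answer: -295/4 ≈ -73.750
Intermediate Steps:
B = -15 (B = -26 + 11 = -15)
k(n) = 2 + n (k(n) = -4 + (6 + n) = 2 + n)
w = 5 (w = 2 + (3*(-1))*(-1) = 2 - 3*(-1) = 2 + 3 = 5)
w*(B + Q(13, 4)) = 5*(-15 + 1/4) = 5*(-59/4) = -295/4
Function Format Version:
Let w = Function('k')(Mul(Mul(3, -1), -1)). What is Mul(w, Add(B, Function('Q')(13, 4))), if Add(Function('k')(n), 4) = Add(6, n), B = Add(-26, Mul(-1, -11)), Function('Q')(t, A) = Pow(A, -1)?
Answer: Rational(-295, 4) ≈ -73.750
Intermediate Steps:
B = -15 (B = Add(-26, 11) = -15)
Function('k')(n) = Add(2, n) (Function('k')(n) = Add(-4, Add(6, n)) = Add(2, n))
w = 5 (w = Add(2, Mul(Mul(3, -1), -1)) = Add(2, Mul(-3, -1)) = Add(2, 3) = 5)
Mul(w, Add(B, Function('Q')(13, 4))) = Mul(5, Add(-15, Pow(4, -1))) = Mul(5, Add(-15, Rational(1, 4))) = Mul(5, Rational(-59, 4)) = Rational(-295, 4)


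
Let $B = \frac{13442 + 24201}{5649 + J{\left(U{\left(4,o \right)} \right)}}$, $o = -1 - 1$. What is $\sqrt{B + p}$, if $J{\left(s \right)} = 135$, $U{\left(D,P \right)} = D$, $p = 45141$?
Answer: $\frac{\sqrt{377598588402}}{2892} \approx 212.48$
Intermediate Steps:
$o = -2$ ($o = -1 - 1 = -2$)
$B = \frac{37643}{5784}$ ($B = \frac{13442 + 24201}{5649 + 135} = \frac{37643}{5784} \approx 6.5081$)
$\sqrt{B + p} = \sqrt{\frac{37643}{5784} + 45141} = \sqrt{\frac{261133187}{5784}} = \frac{\sqrt{377598588402}}{2892}$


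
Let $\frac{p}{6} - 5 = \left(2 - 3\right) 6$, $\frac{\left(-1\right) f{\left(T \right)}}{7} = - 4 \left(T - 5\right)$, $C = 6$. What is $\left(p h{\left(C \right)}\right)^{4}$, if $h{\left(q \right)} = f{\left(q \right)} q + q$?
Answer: $1187960484096$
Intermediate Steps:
$f{\left(T \right)} = -140 + 28 T$ ($f{\left(T \right)} = - 7 \left(- 4 \left(T - 5\right)\right) = - 7 \left(- 4 \left(-5 + T\right)\right) = - 7 \left(20 - 4 T\right) = -140 + 28 T$)
$p = -6$ ($p = 30 + 6 \left(2 - 3\right) 6 = 30 + 6 \left(\left(-1\right) 6\right) = 30 + 6 \left(-6\right) = 30 - 36 = -6$)
$h{\left(q \right)} = q + q \left(-140 + 28 q\right)$ ($h{\left(q \right)} = \left(-140 + 28 q\right) q + q = q \left(-140 + 28 q\right) + q = q + q \left(-140 + 28 q\right)$)
$\left(p h{\left(C \right)}\right)^{4} = \left(- 6 \cdot 6 \left(-139 + 28 \cdot 6\right)\right)^{4} = \left(- 6 \cdot 6 \left(-139 + 168\right)\right)^{4} = \left(- 6 \cdot 6 \cdot 29\right)^{4} = \left(\left(-6\right) 174\right)^{4} = \left(-1044\right)^{4} = 1187960484096$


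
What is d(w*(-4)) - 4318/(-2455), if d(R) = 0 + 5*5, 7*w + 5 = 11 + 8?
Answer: 65693/2455 ≈ 26.759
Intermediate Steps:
w = 2 (w = -5/7 + (11 + 8)/7 = -5/7 + (⅐)*19 = -5/7 + 19/7 = 2)
d(R) = 25 (d(R) = 0 + 25 = 25)
d(w*(-4)) - 4318/(-2455) = 25 - 4318/(-2455) = 25 - 4318*(-1)/2455 = 25 - 1*(-4318/2455) = 25 + 4318/2455 = 65693/2455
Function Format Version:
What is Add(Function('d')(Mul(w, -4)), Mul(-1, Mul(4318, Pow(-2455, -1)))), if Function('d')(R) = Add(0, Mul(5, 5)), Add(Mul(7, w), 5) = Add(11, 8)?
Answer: Rational(65693, 2455) ≈ 26.759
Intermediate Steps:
w = 2 (w = Add(Rational(-5, 7), Mul(Rational(1, 7), Add(11, 8))) = Add(Rational(-5, 7), Mul(Rational(1, 7), 19)) = Add(Rational(-5, 7), Rational(19, 7)) = 2)
Function('d')(R) = 25 (Function('d')(R) = Add(0, 25) = 25)
Add(Function('d')(Mul(w, -4)), Mul(-1, Mul(4318, Pow(-2455, -1)))) = Add(25, Mul(-1, Mul(4318, Pow(-2455, -1)))) = Add(25, Mul(-1, Mul(4318, Rational(-1, 2455)))) = Add(25, Mul(-1, Rational(-4318, 2455))) = Add(25, Rational(4318, 2455)) = Rational(65693, 2455)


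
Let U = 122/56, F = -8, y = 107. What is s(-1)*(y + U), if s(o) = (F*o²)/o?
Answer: 6114/7 ≈ 873.43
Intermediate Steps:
U = 61/28 (U = 122*(1/56) = 61/28 ≈ 2.1786)
s(o) = -8*o (s(o) = (-8*o²)/o = -8*o)
s(-1)*(y + U) = (-8*(-1))*(107 + 61/28) = 8*(3057/28) = 6114/7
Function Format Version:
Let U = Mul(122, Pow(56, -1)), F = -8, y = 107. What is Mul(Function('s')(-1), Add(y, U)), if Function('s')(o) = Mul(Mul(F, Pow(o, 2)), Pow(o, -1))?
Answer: Rational(6114, 7) ≈ 873.43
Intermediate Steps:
U = Rational(61, 28) (U = Mul(122, Rational(1, 56)) = Rational(61, 28) ≈ 2.1786)
Function('s')(o) = Mul(-8, o) (Function('s')(o) = Mul(Mul(-8, Pow(o, 2)), Pow(o, -1)) = Mul(-8, o))
Mul(Function('s')(-1), Add(y, U)) = Mul(Mul(-8, -1), Add(107, Rational(61, 28))) = Mul(8, Rational(3057, 28)) = Rational(6114, 7)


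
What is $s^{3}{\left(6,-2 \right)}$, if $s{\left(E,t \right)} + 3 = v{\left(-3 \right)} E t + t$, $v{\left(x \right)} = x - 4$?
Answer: $493039$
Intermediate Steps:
$v{\left(x \right)} = -4 + x$
$s{\left(E,t \right)} = -3 + t - 7 E t$ ($s{\left(E,t \right)} = -3 + \left(\left(-4 - 3\right) E t + t\right) = -3 + \left(- 7 E t + t\right) = -3 - \left(- t + 7 E t\right) = -3 + t - 7 E t$)
$s^{3}{\left(6,-2 \right)} = \left(-3 - 2 - 42 \left(-2\right)\right)^{3} = \left(-3 - 2 + 84\right)^{3} = 79^{3} = 493039$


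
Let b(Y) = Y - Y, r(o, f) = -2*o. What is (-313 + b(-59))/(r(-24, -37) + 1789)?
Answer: -313/1837 ≈ -0.17039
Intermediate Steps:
b(Y) = 0
(-313 + b(-59))/(r(-24, -37) + 1789) = (-313 + 0)/(-2*(-24) + 1789) = -313/(48 + 1789) = -313/1837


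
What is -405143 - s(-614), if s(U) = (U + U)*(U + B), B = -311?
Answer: -1541043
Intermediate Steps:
s(U) = 2*U*(-311 + U) (s(U) = (U + U)*(U - 311) = (2*U)*(-311 + U) = 2*U*(-311 + U))
-405143 - s(-614) = -405143 - 2*(-614)*(-311 - 614) = -405143 - 2*(-614)*(-925) = -405143 - 1*1135900 = -405143 - 1135900 = -1541043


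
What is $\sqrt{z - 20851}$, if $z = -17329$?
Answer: $2 i \sqrt{9545} \approx 195.4 i$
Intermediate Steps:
$\sqrt{z - 20851} = \sqrt{-17329 - 20851} = \sqrt{-38180} = 2 i \sqrt{9545}$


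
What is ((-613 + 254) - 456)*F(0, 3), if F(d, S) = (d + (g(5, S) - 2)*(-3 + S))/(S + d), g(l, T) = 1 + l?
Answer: 0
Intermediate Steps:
F(d, S) = (-12 + d + 4*S)/(S + d) (F(d, S) = (d + ((1 + 5) - 2)*(-3 + S))/(S + d) = (d + (6 - 2)*(-3 + S))/(S + d) = (d + 4*(-3 + S))/(S + d) = (d + (-12 + 4*S))/(S + d) = (-12 + d + 4*S)/(S + d))
((-613 + 254) - 456)*F(0, 3) = ((-613 + 254) - 456)*((-12 + 0 + 4*3)/(3 + 0)) = (-359 - 456)*((-12 + 0 + 12)/3) = -815*0/3 = -815*0 = 0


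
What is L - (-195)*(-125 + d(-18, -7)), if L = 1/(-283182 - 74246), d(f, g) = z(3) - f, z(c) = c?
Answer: -7248639841/357428 ≈ -20280.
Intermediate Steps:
d(f, g) = 3 - f
L = -1/357428 (L = 1/(-357428) = -1/357428 ≈ -2.7978e-6)
L - (-195)*(-125 + d(-18, -7)) = -1/357428 - (-195)*(-125 + (3 - 1*(-18))) = -1/357428 - (-195)*(-125 + (3 + 18)) = -1/357428 - (-195)*(-125 + 21) = -1/357428 - (-195)*(-104) = -1/357428 - 1*20280 = -1/357428 - 20280 = -7248639841/357428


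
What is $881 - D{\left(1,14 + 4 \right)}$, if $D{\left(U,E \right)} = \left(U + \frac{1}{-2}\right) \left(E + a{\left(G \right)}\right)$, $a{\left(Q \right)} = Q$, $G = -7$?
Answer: $\frac{1751}{2} \approx 875.5$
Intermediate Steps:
$D{\left(U,E \right)} = \left(-7 + E\right) \left(- \frac{1}{2} + U\right)$ ($D{\left(U,E \right)} = \left(U + \frac{1}{-2}\right) \left(E - 7\right) = \left(U - \frac{1}{2}\right) \left(-7 + E\right) = \left(- \frac{1}{2} + U\right) \left(-7 + E\right) = \left(-7 + E\right) \left(- \frac{1}{2} + U\right)$)
$881 - D{\left(1,14 + 4 \right)} = 881 - \left(\frac{7}{2} - 7 - \frac{14 + 4}{2} + \left(14 + 4\right) 1\right) = 881 - \left(\frac{7}{2} - 7 - 9 + 18 \cdot 1\right) = 881 - \left(\frac{7}{2} - 7 - 9 + 18\right) = 881 - \frac{11}{2} = \frac{1751}{2}$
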